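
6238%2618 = 1002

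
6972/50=3486/25  =  139.44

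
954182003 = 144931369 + 809250634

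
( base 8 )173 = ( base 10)123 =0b1111011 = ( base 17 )74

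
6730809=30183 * 223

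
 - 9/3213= - 1/357 = -  0.00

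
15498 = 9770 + 5728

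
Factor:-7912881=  - 3^2*263^1 * 3343^1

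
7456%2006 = 1438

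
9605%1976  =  1701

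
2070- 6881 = - 4811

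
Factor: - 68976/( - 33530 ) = 2^3*3^2*5^ ( - 1)*7^( - 1) = 72/35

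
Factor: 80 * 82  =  2^5*5^1 * 41^1 = 6560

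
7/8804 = 7/8804 =0.00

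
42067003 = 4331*9713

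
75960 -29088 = 46872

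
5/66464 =5/66464  =  0.00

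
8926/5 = 1785 + 1/5 = 1785.20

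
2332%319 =99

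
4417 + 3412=7829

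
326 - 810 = -484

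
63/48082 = 63/48082 = 0.00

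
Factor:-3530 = -2^1*5^1*353^1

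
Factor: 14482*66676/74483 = 2^3 * 13^1 * 79^1 * 353^( - 1 ) * 557^1 = 4576312/353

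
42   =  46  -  4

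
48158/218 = 24079/109= 220.91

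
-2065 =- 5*413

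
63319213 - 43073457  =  20245756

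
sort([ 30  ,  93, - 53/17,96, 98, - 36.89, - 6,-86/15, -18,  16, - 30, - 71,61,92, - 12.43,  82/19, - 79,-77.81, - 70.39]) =[ -79, - 77.81, - 71, - 70.39,-36.89, -30 ,- 18, - 12.43, - 6 , - 86/15,-53/17,82/19,16,30,61,92,93,  96,  98]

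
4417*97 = 428449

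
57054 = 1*57054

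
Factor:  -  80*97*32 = -248320 = - 2^9*5^1*97^1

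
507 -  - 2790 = 3297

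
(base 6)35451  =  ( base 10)5143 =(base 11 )3956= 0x1417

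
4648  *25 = 116200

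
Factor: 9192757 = 7^1*919^1*1429^1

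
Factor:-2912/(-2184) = 4/3=2^2 *3^( -1 ) 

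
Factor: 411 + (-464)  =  -53^1 = -53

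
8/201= 8/201 = 0.04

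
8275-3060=5215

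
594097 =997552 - 403455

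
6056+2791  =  8847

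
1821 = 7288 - 5467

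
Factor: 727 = 727^1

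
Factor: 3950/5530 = 5^1*7^(  -  1) = 5/7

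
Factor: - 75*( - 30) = 2^1*3^2*5^3 = 2250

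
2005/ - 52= - 2005/52 = - 38.56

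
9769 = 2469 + 7300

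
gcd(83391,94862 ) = 1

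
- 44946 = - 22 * 2043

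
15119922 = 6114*2473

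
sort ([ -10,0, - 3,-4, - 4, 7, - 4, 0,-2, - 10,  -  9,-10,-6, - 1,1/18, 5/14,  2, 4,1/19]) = [ - 10, - 10 , - 10,  -  9, - 6,  -  4 , - 4, - 4,- 3, - 2, - 1, 0, 0, 1/19, 1/18 , 5/14,2, 4,7]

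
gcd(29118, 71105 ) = 1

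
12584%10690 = 1894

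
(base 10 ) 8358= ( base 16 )20a6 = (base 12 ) 4A06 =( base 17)1BFB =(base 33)7M9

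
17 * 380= 6460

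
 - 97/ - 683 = 97/683 = 0.14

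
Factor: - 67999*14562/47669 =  - 2^1 *3^2*53^1 * 73^( - 1 )*653^( - 1)*809^1*1283^1 = - 990201438/47669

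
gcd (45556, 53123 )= 7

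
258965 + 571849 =830814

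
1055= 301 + 754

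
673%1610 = 673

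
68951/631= 68951/631= 109.27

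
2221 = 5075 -2854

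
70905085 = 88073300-17168215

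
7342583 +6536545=13879128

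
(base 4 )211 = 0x25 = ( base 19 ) 1I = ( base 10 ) 37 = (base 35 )12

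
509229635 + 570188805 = 1079418440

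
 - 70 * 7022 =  - 491540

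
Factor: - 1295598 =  - 2^1*3^1*181^1*1193^1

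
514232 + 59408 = 573640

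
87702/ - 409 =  - 87702/409 =- 214.43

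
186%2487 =186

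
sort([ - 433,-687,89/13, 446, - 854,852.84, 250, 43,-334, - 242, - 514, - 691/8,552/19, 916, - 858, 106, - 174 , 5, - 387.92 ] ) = [ - 858, - 854,-687, - 514,  -  433, - 387.92, - 334, - 242 , - 174 , - 691/8, 5,  89/13,  552/19, 43,106,  250, 446,852.84, 916] 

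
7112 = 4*1778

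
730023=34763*21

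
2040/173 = 11 + 137/173 = 11.79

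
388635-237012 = 151623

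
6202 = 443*14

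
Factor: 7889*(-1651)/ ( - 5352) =2^ ( - 3) * 3^( - 1)*7^3 *13^1 * 23^1*127^1*223^( -1 ) = 13024739/5352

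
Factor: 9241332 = 2^2* 3^1*770111^1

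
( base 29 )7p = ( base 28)84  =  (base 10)228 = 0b11100100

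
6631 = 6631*1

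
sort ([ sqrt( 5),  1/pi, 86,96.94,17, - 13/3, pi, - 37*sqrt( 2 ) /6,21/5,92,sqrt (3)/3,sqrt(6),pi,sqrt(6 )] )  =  [-37 *sqrt(2)/6, - 13/3, 1/pi, sqrt ( 3) /3, sqrt( 5) , sqrt(6 ) , sqrt( 6),pi,pi, 21/5,17,86, 92,96.94 ]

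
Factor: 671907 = 3^1*223969^1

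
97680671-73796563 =23884108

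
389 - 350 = 39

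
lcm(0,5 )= 0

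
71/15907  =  71/15907  =  0.00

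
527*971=511717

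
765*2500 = 1912500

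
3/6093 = 1/2031 = 0.00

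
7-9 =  - 2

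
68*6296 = 428128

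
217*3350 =726950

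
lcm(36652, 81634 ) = 1795948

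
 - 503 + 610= 107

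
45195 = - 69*(-655 )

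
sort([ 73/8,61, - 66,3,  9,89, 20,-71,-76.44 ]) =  [ - 76.44, - 71,-66, 3,9, 73/8,20,61,89]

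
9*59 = 531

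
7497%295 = 122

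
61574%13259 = 8538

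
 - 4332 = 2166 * (  -  2 ) 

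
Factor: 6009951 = 3^1*151^1*13267^1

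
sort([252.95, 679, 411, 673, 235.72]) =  [ 235.72, 252.95,411,673, 679]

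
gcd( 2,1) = 1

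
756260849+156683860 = 912944709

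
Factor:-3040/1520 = -2  =  -2^1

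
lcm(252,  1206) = 16884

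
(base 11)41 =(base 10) 45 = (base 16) 2D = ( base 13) 36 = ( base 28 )1h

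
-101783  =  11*(  -  9253) 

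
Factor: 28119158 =2^1*617^1*22787^1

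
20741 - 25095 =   -  4354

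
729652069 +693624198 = 1423276267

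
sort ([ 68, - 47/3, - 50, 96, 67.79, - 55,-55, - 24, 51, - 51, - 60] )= [- 60 , - 55, - 55, - 51, - 50, - 24 , - 47/3,  51, 67.79,68, 96]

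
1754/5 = 1754/5 = 350.80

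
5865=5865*1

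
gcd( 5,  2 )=1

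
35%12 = 11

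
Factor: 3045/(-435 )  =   - 7 = -  7^1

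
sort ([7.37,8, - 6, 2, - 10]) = [ - 10,-6,2,7.37,8 ] 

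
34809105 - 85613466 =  - 50804361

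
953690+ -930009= 23681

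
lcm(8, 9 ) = 72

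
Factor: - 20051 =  - 20051^1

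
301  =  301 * 1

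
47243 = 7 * 6749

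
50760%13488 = 10296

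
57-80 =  - 23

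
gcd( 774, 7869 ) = 129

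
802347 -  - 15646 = 817993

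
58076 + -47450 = 10626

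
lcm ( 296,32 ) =1184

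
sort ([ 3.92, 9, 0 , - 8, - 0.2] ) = [-8, - 0.2,0, 3.92, 9 ] 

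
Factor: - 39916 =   -  2^2*17^1*587^1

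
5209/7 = 5209/7 = 744.14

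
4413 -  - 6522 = 10935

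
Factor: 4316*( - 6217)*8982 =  - 2^3*3^2*13^1*83^1*499^1*6217^1 = -  241010161704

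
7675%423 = 61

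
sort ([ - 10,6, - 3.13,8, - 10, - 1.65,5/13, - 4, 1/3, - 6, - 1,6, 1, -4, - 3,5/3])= [ - 10, - 10, - 6, - 4,-4 ,  -  3.13, - 3, - 1.65, - 1,  1/3, 5/13,1, 5/3, 6,6, 8]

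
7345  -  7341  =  4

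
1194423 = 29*41187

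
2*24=48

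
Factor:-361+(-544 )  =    -  905 = - 5^1*181^1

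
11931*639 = 7623909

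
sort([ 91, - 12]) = [- 12, 91 ]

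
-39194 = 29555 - 68749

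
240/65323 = 240/65323  =  0.00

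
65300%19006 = 8282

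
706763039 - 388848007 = 317915032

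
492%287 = 205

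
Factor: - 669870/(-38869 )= 810/47 = 2^1*3^4*5^1 * 47^ ( - 1 ) 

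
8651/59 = 8651/59 = 146.63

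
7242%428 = 394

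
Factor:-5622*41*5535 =-2^1*3^4*5^1*41^2 * 937^1 = - 1275828570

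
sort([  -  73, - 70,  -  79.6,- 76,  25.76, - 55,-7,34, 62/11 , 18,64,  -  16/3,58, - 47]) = [ - 79.6, - 76, - 73, - 70, - 55, - 47, - 7, - 16/3 , 62/11,18,25.76, 34,58, 64 ] 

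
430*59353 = 25521790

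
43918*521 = 22881278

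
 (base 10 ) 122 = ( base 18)6E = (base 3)11112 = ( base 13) 95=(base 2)1111010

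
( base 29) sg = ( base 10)828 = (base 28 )11g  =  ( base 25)183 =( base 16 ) 33c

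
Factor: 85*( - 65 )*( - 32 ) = 2^5*5^2* 13^1*17^1 = 176800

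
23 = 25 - 2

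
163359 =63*2593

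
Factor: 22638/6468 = 7/2 =2^( - 1)*7^1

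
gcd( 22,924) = 22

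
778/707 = 1 + 71/707 = 1.10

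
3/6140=3/6140 = 0.00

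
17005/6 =2834 + 1/6= 2834.17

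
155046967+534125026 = 689171993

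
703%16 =15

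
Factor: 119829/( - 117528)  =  -677/664  =  - 2^ (-3 )*83^( - 1)*677^1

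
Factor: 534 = 2^1*3^1*89^1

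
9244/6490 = 4622/3245 = 1.42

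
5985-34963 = -28978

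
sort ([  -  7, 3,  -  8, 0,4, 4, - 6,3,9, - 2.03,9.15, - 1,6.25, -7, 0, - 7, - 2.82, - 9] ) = [-9,  -  8,-7,-7, - 7, - 6, - 2.82, - 2.03, - 1,0, 0,3,3,4,4,6.25, 9 , 9.15]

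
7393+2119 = 9512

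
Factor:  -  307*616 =-2^3*7^1*11^1 *307^1 = -189112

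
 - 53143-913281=-966424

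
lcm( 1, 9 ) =9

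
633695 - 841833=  - 208138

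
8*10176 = 81408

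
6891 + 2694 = 9585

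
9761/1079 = 9+50/1079= 9.05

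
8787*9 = 79083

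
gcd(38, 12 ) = 2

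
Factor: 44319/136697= 3^1*17^( - 1 )*43^( - 1)*79^1 = 237/731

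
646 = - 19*( - 34)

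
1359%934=425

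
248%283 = 248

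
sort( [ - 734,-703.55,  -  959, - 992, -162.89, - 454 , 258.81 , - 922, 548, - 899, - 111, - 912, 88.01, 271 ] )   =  [ - 992, - 959 ,-922, - 912, - 899, - 734, - 703.55,-454, - 162.89, - 111,88.01,258.81,  271,548]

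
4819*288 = 1387872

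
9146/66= 138 +19/33 = 138.58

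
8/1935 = 8/1935 =0.00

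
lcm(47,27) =1269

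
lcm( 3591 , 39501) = 39501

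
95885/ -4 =-23972+ 3/4 = - 23971.25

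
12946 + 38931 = 51877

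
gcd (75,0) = 75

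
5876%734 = 4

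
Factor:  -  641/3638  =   - 2^( - 1) * 17^( - 1 )*107^( - 1)*641^1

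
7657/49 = 156 + 13/49 = 156.27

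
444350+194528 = 638878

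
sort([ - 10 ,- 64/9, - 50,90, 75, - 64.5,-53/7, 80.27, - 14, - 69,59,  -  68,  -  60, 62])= [ - 69 ,- 68, - 64.5, - 60, - 50,-14,-10, -53/7,-64/9,59 , 62 , 75,80.27,90]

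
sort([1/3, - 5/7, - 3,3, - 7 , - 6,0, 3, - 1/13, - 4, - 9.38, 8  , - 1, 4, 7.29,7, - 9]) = [ - 9.38, - 9, -7, - 6, - 4 , - 3, - 1, - 5/7, - 1/13,0, 1/3, 3,  3,  4,7,  7.29, 8]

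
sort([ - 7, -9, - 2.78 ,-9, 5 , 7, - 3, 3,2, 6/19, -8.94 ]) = [ - 9,-9, - 8.94, - 7,  -  3,-2.78 , 6/19,2,3, 5,  7 ] 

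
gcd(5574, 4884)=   6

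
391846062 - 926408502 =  - 534562440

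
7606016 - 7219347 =386669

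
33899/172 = 33899/172 = 197.09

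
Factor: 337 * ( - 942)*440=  - 139679760 = - 2^4*3^1*5^1*11^1* 157^1 * 337^1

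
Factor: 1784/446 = 2^2 = 4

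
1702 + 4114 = 5816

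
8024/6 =1337 + 1/3  =  1337.33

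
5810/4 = 1452 +1/2 = 1452.50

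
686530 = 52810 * 13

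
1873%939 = 934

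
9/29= 9/29 = 0.31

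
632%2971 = 632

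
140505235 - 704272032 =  - 563766797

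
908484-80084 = 828400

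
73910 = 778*95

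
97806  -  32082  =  65724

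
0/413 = 0  =  0.00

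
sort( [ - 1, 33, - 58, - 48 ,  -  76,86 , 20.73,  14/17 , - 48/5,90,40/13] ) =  [ - 76 ,  -  58, - 48, - 48/5, - 1, 14/17,40/13,20.73, 33,86, 90 ]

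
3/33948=1/11316 = 0.00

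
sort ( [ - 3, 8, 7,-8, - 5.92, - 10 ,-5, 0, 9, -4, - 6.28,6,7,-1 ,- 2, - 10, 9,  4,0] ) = [ -10 ,- 10, - 8, - 6.28,  -  5.92, - 5, - 4, - 3,  -  2, - 1,0 , 0, 4,6, 7, 7 , 8 , 9,9]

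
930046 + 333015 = 1263061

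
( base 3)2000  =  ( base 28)1q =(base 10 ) 54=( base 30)1o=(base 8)66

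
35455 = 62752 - 27297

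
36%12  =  0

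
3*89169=267507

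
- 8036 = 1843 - 9879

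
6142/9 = 682+4/9 = 682.44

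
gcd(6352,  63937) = 1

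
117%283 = 117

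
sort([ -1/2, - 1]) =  [-1, -1/2 ]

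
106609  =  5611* 19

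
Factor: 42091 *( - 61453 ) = - 2586618223 = - 7^3*859^1*8779^1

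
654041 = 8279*79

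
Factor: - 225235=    - 5^1*107^1*421^1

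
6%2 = 0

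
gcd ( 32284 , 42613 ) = 1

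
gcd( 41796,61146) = 774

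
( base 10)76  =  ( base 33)2A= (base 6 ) 204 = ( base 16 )4C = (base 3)2211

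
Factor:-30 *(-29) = 870  =  2^1 * 3^1 * 5^1* 29^1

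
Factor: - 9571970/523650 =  - 957197/52365=- 3^( - 1) * 5^( - 1)*797^1*1201^1 * 3491^(-1) 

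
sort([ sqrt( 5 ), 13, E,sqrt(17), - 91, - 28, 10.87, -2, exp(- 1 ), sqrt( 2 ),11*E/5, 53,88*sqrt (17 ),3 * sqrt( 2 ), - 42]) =[ - 91,-42, - 28,-2, exp( - 1) , sqrt( 2),sqrt( 5),E, sqrt( 17 ) , 3*sqrt( 2 ), 11 * E/5, 10.87, 13, 53, 88 *sqrt(17) ]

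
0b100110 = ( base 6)102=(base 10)38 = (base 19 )20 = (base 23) 1f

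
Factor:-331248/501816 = -134/203 =- 2^1*7^ (  -  1 )*29^( - 1)*67^1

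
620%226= 168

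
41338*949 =39229762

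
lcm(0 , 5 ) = 0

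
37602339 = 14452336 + 23150003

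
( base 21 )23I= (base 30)123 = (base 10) 963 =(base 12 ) 683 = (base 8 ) 1703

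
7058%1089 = 524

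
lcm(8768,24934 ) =797888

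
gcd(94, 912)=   2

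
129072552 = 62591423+66481129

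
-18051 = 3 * ( - 6017)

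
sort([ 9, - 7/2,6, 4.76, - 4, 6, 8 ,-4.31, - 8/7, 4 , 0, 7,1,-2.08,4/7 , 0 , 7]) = [ - 4.31, - 4,  -  7/2,-2.08,- 8/7, 0,0, 4/7, 1,4, 4.76,6, 6,7, 7,8,  9]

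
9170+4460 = 13630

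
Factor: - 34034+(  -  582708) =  - 2^1 * 7^1*44053^1 = - 616742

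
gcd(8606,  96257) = 1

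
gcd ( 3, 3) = 3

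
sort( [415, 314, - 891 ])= [ - 891, 314, 415]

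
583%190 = 13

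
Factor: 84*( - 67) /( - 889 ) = 804/127 =2^2 * 3^1*67^1*127^( - 1 ) 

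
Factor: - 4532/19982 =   -  22/97 = - 2^1  *  11^1 * 97^( - 1)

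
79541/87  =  914 + 23/87 = 914.26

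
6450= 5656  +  794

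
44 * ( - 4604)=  - 202576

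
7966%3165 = 1636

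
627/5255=627/5255=0.12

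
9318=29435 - 20117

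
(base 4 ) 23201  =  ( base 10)737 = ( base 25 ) 14C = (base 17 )296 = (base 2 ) 1011100001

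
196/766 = 98/383 = 0.26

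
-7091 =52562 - 59653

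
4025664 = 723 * 5568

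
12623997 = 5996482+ 6627515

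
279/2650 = 279/2650  =  0.11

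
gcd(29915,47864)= 5983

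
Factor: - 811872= - 2^5*3^2*2819^1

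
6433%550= 383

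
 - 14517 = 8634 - 23151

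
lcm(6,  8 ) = 24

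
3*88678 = 266034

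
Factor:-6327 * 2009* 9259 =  -117690621237 = - 3^2*7^2*19^1*37^1 * 41^1*47^1*197^1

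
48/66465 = 16/22155 = 0.00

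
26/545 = 26/545 =0.05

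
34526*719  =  24824194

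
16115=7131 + 8984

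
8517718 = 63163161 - 54645443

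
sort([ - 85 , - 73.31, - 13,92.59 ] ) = [ - 85, - 73.31, - 13, 92.59 ] 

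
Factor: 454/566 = 227/283 = 227^1*283^ ( - 1)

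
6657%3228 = 201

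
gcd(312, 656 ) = 8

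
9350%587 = 545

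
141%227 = 141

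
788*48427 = 38160476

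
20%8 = 4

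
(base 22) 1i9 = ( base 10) 889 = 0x379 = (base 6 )4041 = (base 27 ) 15P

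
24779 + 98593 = 123372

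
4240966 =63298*67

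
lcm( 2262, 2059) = 160602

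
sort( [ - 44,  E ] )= [ - 44,E]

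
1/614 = 1/614 = 0.00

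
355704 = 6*59284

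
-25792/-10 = 12896/5= 2579.20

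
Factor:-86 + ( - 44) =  - 130 =- 2^1*5^1 *13^1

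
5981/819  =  7 + 248/819=7.30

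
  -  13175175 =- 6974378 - 6200797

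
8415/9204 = 2805/3068= 0.91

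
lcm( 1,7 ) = 7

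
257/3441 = 257/3441 = 0.07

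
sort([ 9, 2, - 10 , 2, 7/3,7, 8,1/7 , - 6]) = [  -  10, - 6, 1/7, 2,  2,7/3 , 7,  8,  9]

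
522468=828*631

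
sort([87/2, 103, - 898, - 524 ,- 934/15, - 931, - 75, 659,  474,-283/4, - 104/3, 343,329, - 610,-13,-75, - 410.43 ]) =[-931, - 898,-610 , -524,  -  410.43, -75, - 75 , - 283/4,  -  934/15, - 104/3, - 13, 87/2, 103,329, 343, 474, 659]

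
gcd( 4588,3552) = 148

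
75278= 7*10754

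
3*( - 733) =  - 2199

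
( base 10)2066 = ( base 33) 1tk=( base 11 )1609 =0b100000010010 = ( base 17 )729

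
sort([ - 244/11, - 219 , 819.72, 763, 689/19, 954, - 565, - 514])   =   [ - 565,-514,- 219,-244/11 , 689/19,763, 819.72,  954 ]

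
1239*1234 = 1528926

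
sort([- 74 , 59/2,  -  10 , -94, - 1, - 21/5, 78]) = [-94,  -  74, - 10, - 21/5 , - 1,59/2,78]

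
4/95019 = 4/95019 = 0.00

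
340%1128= 340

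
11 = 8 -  - 3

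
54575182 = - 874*( - 62443 )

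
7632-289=7343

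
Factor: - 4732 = - 2^2*7^1*13^2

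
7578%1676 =874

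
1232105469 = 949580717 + 282524752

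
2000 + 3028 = 5028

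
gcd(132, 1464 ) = 12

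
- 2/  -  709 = 2/709=0.00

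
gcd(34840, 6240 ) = 520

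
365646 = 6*60941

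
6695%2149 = 248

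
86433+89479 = 175912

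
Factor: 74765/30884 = 2^(-2)*5^1 * 7^( - 1 )* 19^1*787^1 * 1103^( - 1) 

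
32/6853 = 32/6853 = 0.00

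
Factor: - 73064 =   -  2^3*9133^1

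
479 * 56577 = 27100383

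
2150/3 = 716+2/3 = 716.67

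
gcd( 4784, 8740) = 92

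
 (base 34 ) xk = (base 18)398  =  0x476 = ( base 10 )1142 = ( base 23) 23f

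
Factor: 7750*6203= 48073250 = 2^1 * 5^3*31^1*6203^1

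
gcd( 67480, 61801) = 1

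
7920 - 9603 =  - 1683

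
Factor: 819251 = 819251^1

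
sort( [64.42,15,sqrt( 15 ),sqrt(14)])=[ sqrt(14),sqrt( 15), 15,64.42]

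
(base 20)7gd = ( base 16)C3D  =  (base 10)3133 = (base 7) 12064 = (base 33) 2SV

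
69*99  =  6831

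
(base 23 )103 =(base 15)257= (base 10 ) 532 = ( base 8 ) 1024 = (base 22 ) 124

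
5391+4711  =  10102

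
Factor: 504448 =2^7 * 7^1  *  563^1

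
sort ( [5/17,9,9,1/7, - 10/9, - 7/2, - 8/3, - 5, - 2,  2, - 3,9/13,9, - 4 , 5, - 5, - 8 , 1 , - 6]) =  [ - 8, - 6,  -  5,-5, -4, - 7/2, - 3, - 8/3, - 2, - 10/9,1/7,5/17,9/13 , 1, 2,5,9,9,  9]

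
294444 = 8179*36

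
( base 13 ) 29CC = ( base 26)8PP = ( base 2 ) 1011111000011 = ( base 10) 6083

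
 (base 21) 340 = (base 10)1407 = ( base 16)57f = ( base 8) 2577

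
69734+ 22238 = 91972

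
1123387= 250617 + 872770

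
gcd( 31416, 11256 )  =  168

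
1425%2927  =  1425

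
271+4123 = 4394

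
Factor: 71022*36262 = 2575399764  =  2^2*3^1 * 7^1*19^1*89^1*18131^1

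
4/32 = 1/8 = 0.12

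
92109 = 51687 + 40422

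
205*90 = 18450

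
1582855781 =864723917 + 718131864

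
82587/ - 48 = -27529/16 = -1720.56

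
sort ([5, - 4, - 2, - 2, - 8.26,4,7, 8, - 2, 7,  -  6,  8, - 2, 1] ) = [-8.26, - 6, - 4, - 2,  -  2, - 2, - 2, 1, 4, 5,7, 7,8, 8 ] 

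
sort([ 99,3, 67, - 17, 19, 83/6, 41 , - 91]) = [ - 91, - 17, 3,  83/6,  19,  41, 67, 99 ]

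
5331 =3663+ 1668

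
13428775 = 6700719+6728056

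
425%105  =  5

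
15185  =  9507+5678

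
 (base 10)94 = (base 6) 234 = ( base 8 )136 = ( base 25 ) 3j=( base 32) 2u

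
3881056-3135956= 745100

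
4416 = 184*24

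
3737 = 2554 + 1183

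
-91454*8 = -731632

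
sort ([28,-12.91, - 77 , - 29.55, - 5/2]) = [ - 77, - 29.55, - 12.91, - 5/2,  28 ]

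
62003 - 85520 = - 23517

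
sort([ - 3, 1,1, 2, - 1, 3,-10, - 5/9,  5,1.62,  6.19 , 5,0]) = [ - 10 ,  -  3, - 1,-5/9,  0,1, 1 , 1.62,2,3, 5,5,6.19 ]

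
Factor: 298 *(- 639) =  - 190422 = - 2^1*3^2*71^1 * 149^1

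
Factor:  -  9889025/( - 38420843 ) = 5^2*19^1*109^1*191^1*38420843^( - 1)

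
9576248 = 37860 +9538388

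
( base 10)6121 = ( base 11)4665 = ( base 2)1011111101001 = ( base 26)91B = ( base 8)13751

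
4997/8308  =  4997/8308 = 0.60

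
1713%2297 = 1713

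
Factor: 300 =2^2*3^1*5^2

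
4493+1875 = 6368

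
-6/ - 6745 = 6/6745 = 0.00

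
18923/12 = 1576 + 11/12 = 1576.92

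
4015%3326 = 689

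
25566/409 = 62 + 208/409=62.51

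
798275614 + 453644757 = 1251920371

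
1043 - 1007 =36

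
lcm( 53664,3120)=268320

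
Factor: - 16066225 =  - 5^2* 7^1*91807^1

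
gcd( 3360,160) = 160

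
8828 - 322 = 8506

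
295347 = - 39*( - 7573 )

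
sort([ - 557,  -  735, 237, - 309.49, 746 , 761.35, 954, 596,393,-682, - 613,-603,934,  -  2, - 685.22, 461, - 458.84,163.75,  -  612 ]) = [-735, - 685.22,  -  682, - 613, - 612, - 603, - 557, - 458.84,  -  309.49, - 2, 163.75,  237,393, 461,596 , 746,761.35,934 , 954]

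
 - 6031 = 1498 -7529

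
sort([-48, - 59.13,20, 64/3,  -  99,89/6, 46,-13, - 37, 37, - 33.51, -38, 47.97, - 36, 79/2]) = [-99, - 59.13, - 48, - 38,-37, - 36, - 33.51,- 13,  89/6, 20 , 64/3,37, 79/2, 46, 47.97]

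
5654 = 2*2827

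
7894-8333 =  - 439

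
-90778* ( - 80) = 7262240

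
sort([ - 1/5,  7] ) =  [ - 1/5,7]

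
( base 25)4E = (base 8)162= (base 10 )114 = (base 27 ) 46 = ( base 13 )8a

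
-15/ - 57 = 5/19= 0.26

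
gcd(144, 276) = 12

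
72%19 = 15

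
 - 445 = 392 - 837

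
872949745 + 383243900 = 1256193645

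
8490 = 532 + 7958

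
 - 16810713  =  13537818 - 30348531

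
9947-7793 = 2154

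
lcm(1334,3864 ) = 112056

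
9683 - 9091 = 592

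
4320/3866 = 2160/1933 = 1.12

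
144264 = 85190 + 59074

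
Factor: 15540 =2^2*3^1 *5^1*7^1*37^1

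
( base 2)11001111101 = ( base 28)239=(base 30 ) 1pb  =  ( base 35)1CG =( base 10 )1661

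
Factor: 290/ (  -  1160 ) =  - 2^(-2)=- 1/4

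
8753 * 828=7247484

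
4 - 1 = 3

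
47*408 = 19176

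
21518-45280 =-23762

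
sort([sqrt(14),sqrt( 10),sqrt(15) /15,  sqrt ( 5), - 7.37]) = [ - 7.37, sqrt(15)/15, sqrt( 5) , sqrt(10 ), sqrt( 14) ]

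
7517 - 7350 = 167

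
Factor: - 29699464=- 2^3 *461^1* 8053^1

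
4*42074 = 168296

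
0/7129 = 0 = 0.00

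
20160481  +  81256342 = 101416823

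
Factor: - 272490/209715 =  - 2^1 * 11^( - 1)*41^(-1 ) * 293^1 = - 586/451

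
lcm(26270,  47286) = 236430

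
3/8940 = 1/2980 = 0.00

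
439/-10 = -44 + 1/10 = - 43.90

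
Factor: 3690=2^1*3^2 * 5^1*41^1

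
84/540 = 7/45 = 0.16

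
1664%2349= 1664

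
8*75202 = 601616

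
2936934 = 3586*819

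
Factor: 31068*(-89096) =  - 2768034528 = - 2^5*3^2 *7^1*37^1 * 43^1 * 863^1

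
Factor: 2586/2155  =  6/5 = 2^1 *3^1*5^( - 1 )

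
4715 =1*4715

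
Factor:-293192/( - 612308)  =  2^1 *67^1*547^1  *153077^(  -  1 )=73298/153077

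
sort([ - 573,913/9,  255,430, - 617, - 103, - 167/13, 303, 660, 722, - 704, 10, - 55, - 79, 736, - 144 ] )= [ - 704,-617, - 573, - 144, - 103, - 79, - 55, - 167/13, 10, 913/9,255,303,430, 660, 722,  736] 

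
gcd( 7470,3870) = 90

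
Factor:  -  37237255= - 5^1*11^1*677041^1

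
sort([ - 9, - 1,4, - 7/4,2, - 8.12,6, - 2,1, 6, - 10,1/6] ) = [  -  10, -9,-8.12,  -  2, - 7/4, - 1, 1/6,1,2,4  ,  6 , 6]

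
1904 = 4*476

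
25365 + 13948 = 39313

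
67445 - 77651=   -  10206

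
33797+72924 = 106721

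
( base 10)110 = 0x6e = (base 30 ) 3k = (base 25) 4A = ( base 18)62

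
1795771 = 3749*479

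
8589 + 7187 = 15776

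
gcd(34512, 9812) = 4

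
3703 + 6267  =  9970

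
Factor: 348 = 2^2*3^1*29^1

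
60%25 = 10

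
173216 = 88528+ 84688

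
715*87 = 62205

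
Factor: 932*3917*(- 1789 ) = - 6531002116 = - 2^2*233^1*1789^1*3917^1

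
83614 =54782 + 28832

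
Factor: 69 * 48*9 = 2^4*3^4 * 23^1= 29808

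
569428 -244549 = 324879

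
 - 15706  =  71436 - 87142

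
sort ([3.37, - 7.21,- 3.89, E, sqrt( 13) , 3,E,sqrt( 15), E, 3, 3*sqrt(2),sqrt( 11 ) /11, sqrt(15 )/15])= [  -  7.21, - 3.89,sqrt(15 )/15, sqrt( 11)/11,E, E,E,  3,  3,3.37 , sqrt(13),sqrt(15), 3*sqrt(2)]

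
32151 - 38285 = -6134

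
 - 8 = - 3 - 5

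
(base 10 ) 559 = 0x22f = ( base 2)1000101111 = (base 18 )1D1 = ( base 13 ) 340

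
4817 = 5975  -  1158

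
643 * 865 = 556195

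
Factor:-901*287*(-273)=70594251 = 3^1 * 7^2*13^1*17^1*41^1*53^1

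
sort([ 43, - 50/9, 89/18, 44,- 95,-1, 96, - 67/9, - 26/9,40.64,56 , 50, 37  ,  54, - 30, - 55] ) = [-95, - 55, - 30, - 67/9 , - 50/9, - 26/9, - 1,89/18,37,40.64 , 43, 44,50, 54, 56,96 ] 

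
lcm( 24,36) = 72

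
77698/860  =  90+ 149/430 = 90.35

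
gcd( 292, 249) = 1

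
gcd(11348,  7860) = 4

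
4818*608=2929344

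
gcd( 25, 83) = 1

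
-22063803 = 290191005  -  312254808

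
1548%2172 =1548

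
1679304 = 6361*264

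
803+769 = 1572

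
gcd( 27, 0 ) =27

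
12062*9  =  108558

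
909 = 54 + 855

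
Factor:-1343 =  - 17^1*79^1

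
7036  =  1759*4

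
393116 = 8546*46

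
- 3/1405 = -3/1405=- 0.00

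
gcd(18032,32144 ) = 784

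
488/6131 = 488/6131 = 0.08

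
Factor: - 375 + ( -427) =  - 2^1 * 401^1 = - 802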